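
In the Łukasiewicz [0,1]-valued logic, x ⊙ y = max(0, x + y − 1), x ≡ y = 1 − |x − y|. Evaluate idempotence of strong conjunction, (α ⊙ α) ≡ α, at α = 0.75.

α ⊙ α = max(0, 0.75 + 0.75 − 1) = max(0, 0.50) = 0.50
(α ⊙ α) ≡ α = 1 − |0.50 − 0.75| = 1 − 0.25 = 0.75
(The value 0.75 < 1 shows this instance is not satisfied; fails in Ł∞ since a ⊗ a = max(0, 2a−1) ≠ a in general.)

0.75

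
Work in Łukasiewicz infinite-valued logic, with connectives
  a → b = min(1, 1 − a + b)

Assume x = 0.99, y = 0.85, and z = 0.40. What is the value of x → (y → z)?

y → z = min(1, 1 − 0.85 + 0.40) = min(1, 0.55) = 0.55
x → (y → z) = min(1, 1 − 0.99 + 0.55) = min(1, 0.56) = 0.56

0.56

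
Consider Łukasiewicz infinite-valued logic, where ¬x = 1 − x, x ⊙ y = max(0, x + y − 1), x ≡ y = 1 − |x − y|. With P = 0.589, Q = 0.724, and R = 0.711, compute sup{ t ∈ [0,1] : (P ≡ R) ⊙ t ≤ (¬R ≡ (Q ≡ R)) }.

0.424

P ≡ R = 1 − |0.589 − 0.711| = 1 − 0.122 = 0.878
So the left factor is P ≡ R = 0.878.
¬R = 1 − 0.711 = 0.289
Q ≡ R = 1 − |0.724 − 0.711| = 1 − 0.013 = 0.987
¬R ≡ (Q ≡ R) = 1 − |0.289 − 0.987| = 1 − 0.698 = 0.302
So the right-hand bound is ¬R ≡ (Q ≡ R) = 0.302.
The residuum of the Łukasiewicz t-norm gives the supremum: min(1, 1 − 0.878 + 0.302).
1 − 0.878 + 0.302 = 0.424, so t = min(1, 0.424) = 0.424.
Check: 0.878 ⊙ 0.424 = max(0, 0.302) = 0.302 ≤ 0.302.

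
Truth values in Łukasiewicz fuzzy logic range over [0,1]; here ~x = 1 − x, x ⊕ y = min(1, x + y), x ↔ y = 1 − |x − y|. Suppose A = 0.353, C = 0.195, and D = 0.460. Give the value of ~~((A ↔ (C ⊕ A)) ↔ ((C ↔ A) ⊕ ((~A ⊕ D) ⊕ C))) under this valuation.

C ⊕ A = min(1, 0.195 + 0.353) = min(1, 0.548) = 0.548
A ↔ (C ⊕ A) = 1 − |0.353 − 0.548| = 1 − 0.195 = 0.805
C ↔ A = 1 − |0.195 − 0.353| = 1 − 0.158 = 0.842
~A = 1 − 0.353 = 0.647
~A ⊕ D = min(1, 0.647 + 0.460) = min(1, 1.107) = 1.000
(~A ⊕ D) ⊕ C = min(1, 1.000 + 0.195) = min(1, 1.195) = 1.000
(C ↔ A) ⊕ ((~A ⊕ D) ⊕ C) = min(1, 0.842 + 1.000) = min(1, 1.842) = 1.000
(A ↔ (C ⊕ A)) ↔ ((C ↔ A) ⊕ ((~A ⊕ D) ⊕ C)) = 1 − |0.805 − 1.000| = 1 − 0.195 = 0.805
~((A ↔ (C ⊕ A)) ↔ ((C ↔ A) ⊕ ((~A ⊕ D) ⊕ C))) = 1 − 0.805 = 0.195
~~((A ↔ (C ⊕ A)) ↔ ((C ↔ A) ⊕ ((~A ⊕ D) ⊕ C))) = 1 − 0.195 = 0.805

0.805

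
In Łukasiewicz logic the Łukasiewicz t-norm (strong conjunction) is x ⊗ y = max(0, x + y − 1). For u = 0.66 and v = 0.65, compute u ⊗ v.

0.31

u ⊗ v = max(0, 0.66 + 0.65 − 1) = max(0, 0.31) = 0.31
For comparison, the Gödel (minimum) t-norm min(x, y) would give 0.65.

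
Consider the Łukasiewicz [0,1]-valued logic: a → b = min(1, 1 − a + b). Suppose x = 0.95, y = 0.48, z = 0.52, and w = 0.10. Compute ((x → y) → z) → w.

x → y = min(1, 1 − 0.95 + 0.48) = min(1, 0.53) = 0.53
(x → y) → z = min(1, 1 − 0.53 + 0.52) = min(1, 0.99) = 0.99
((x → y) → z) → w = min(1, 1 − 0.99 + 0.10) = min(1, 0.11) = 0.11

0.11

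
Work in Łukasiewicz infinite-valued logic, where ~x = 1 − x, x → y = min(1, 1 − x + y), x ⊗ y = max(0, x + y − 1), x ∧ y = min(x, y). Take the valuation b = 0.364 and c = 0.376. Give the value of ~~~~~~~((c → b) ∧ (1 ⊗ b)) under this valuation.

0.636

c → b = min(1, 1 − 0.376 + 0.364) = min(1, 0.988) = 0.988
1 ⊗ b = max(0, 1.000 + 0.364 − 1) = max(0, 0.364) = 0.364
(c → b) ∧ (1 ⊗ b) = min(0.988, 0.364) = 0.364
~((c → b) ∧ (1 ⊗ b)) = 1 − 0.364 = 0.636
~~((c → b) ∧ (1 ⊗ b)) = 1 − 0.636 = 0.364
~~~((c → b) ∧ (1 ⊗ b)) = 1 − 0.364 = 0.636
~~~~((c → b) ∧ (1 ⊗ b)) = 1 − 0.636 = 0.364
~~~~~((c → b) ∧ (1 ⊗ b)) = 1 − 0.364 = 0.636
~~~~~~((c → b) ∧ (1 ⊗ b)) = 1 − 0.636 = 0.364
~~~~~~~((c → b) ∧ (1 ⊗ b)) = 1 − 0.364 = 0.636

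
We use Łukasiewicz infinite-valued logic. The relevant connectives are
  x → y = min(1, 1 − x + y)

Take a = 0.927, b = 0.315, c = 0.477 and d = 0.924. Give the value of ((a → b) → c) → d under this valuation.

a → b = min(1, 1 − 0.927 + 0.315) = min(1, 0.388) = 0.388
(a → b) → c = min(1, 1 − 0.388 + 0.477) = min(1, 1.089) = 1.000
((a → b) → c) → d = min(1, 1 − 1.000 + 0.924) = min(1, 0.924) = 0.924

0.924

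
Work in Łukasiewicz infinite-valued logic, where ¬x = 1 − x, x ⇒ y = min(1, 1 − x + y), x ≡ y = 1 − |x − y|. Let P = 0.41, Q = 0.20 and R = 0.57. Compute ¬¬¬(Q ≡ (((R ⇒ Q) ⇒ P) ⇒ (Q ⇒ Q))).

0.80

R ⇒ Q = min(1, 1 − 0.57 + 0.20) = min(1, 0.63) = 0.63
(R ⇒ Q) ⇒ P = min(1, 1 − 0.63 + 0.41) = min(1, 0.78) = 0.78
Q ⇒ Q = min(1, 1 − 0.20 + 0.20) = min(1, 1.00) = 1.00
((R ⇒ Q) ⇒ P) ⇒ (Q ⇒ Q) = min(1, 1 − 0.78 + 1.00) = min(1, 1.22) = 1.00
Q ≡ (((R ⇒ Q) ⇒ P) ⇒ (Q ⇒ Q)) = 1 − |0.20 − 1.00| = 1 − 0.80 = 0.20
¬(Q ≡ (((R ⇒ Q) ⇒ P) ⇒ (Q ⇒ Q))) = 1 − 0.20 = 0.80
¬¬(Q ≡ (((R ⇒ Q) ⇒ P) ⇒ (Q ⇒ Q))) = 1 − 0.80 = 0.20
¬¬¬(Q ≡ (((R ⇒ Q) ⇒ P) ⇒ (Q ⇒ Q))) = 1 − 0.20 = 0.80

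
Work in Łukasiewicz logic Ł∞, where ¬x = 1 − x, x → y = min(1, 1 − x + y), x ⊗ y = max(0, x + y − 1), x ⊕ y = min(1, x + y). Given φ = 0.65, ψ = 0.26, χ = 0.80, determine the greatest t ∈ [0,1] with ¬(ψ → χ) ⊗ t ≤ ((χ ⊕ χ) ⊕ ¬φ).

1.00

ψ → χ = min(1, 1 − 0.26 + 0.80) = min(1, 1.54) = 1.00
¬(ψ → χ) = 1 − 1.00 = 0.00
So the left factor is ¬(ψ → χ) = 0.00.
χ ⊕ χ = min(1, 0.80 + 0.80) = min(1, 1.60) = 1.00
¬φ = 1 − 0.65 = 0.35
(χ ⊕ χ) ⊕ ¬φ = min(1, 1.00 + 0.35) = min(1, 1.35) = 1.00
So the right-hand bound is (χ ⊕ χ) ⊕ ¬φ = 1.00.
The residuum of the Łukasiewicz t-norm gives the supremum: min(1, 1 − 0.00 + 1.00).
1 − 0.00 + 1.00 = 2.00, so t = min(1, 2.00) = 1.00.
Check: 0.00 ⊗ 1.00 = max(0, 0.00) = 0.00 ≤ 1.00.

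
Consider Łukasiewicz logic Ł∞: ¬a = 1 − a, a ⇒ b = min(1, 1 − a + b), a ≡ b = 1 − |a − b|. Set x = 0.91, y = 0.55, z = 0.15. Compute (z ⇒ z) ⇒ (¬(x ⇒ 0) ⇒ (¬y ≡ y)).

0.99

z ⇒ z = min(1, 1 − 0.15 + 0.15) = min(1, 1.00) = 1.00
x ⇒ 0 = min(1, 1 − 0.91 + 0.00) = min(1, 0.09) = 0.09
¬(x ⇒ 0) = 1 − 0.09 = 0.91
¬y = 1 − 0.55 = 0.45
¬y ≡ y = 1 − |0.45 − 0.55| = 1 − 0.10 = 0.90
¬(x ⇒ 0) ⇒ (¬y ≡ y) = min(1, 1 − 0.91 + 0.90) = min(1, 0.99) = 0.99
(z ⇒ z) ⇒ (¬(x ⇒ 0) ⇒ (¬y ≡ y)) = min(1, 1 − 1.00 + 0.99) = min(1, 0.99) = 0.99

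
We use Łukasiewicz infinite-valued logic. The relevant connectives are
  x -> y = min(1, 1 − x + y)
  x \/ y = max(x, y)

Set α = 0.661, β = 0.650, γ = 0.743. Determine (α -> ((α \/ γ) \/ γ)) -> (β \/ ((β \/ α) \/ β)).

0.661

α \/ γ = max(0.661, 0.743) = 0.743
(α \/ γ) \/ γ = max(0.743, 0.743) = 0.743
α -> ((α \/ γ) \/ γ) = min(1, 1 − 0.661 + 0.743) = min(1, 1.082) = 1.000
β \/ α = max(0.650, 0.661) = 0.661
(β \/ α) \/ β = max(0.661, 0.650) = 0.661
β \/ ((β \/ α) \/ β) = max(0.650, 0.661) = 0.661
(α -> ((α \/ γ) \/ γ)) -> (β \/ ((β \/ α) \/ β)) = min(1, 1 − 1.000 + 0.661) = min(1, 0.661) = 0.661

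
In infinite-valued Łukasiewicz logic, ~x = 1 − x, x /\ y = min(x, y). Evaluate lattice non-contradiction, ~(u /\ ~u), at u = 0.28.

0.72

~u = 1 − 0.28 = 0.72
u /\ ~u = min(0.28, 0.72) = 0.28
~(u /\ ~u) = 1 − 0.28 = 0.72
(The value 0.72 < 1 shows this instance is not satisfied; not a Ł∞-tautology — its value is 1 − min(a, 1−a).)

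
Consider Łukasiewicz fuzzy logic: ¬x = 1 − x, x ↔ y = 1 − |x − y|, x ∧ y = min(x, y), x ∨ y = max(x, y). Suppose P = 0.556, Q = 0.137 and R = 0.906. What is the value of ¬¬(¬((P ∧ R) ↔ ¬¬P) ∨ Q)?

P ∧ R = min(0.556, 0.906) = 0.556
¬P = 1 − 0.556 = 0.444
¬¬P = 1 − 0.444 = 0.556
(P ∧ R) ↔ ¬¬P = 1 − |0.556 − 0.556| = 1 − 0.000 = 1.000
¬((P ∧ R) ↔ ¬¬P) = 1 − 1.000 = 0.000
¬((P ∧ R) ↔ ¬¬P) ∨ Q = max(0.000, 0.137) = 0.137
¬(¬((P ∧ R) ↔ ¬¬P) ∨ Q) = 1 − 0.137 = 0.863
¬¬(¬((P ∧ R) ↔ ¬¬P) ∨ Q) = 1 − 0.863 = 0.137

0.137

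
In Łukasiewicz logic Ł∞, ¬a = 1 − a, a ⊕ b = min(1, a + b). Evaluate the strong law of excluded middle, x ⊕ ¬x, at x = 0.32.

¬x = 1 − 0.32 = 0.68
x ⊕ ¬x = min(1, 0.32 + 0.68) = min(1, 1.00) = 1.00
(As expected: always 1 in Ł∞ since a ⊕ (1−a) = 1.)

1.00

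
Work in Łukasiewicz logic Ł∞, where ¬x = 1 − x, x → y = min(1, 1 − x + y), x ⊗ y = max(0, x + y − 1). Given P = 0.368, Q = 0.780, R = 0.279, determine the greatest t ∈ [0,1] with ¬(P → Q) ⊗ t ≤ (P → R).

P → Q = min(1, 1 − 0.368 + 0.780) = min(1, 1.412) = 1.000
¬(P → Q) = 1 − 1.000 = 0.000
So the left factor is ¬(P → Q) = 0.000.
P → R = min(1, 1 − 0.368 + 0.279) = min(1, 0.911) = 0.911
So the right-hand bound is P → R = 0.911.
The residuum of the Łukasiewicz t-norm gives the supremum: min(1, 1 − 0.000 + 0.911).
1 − 0.000 + 0.911 = 1.911, so t = min(1, 1.911) = 1.000.
Check: 0.000 ⊗ 1.000 = max(0, 0.000) = 0.000 ≤ 0.911.

1.000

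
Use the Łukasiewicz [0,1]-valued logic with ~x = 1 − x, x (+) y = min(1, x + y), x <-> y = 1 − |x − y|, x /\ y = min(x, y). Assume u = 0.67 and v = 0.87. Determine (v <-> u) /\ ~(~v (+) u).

0.20

v <-> u = 1 − |0.87 − 0.67| = 1 − 0.20 = 0.80
~v = 1 − 0.87 = 0.13
~v (+) u = min(1, 0.13 + 0.67) = min(1, 0.80) = 0.80
~(~v (+) u) = 1 − 0.80 = 0.20
(v <-> u) /\ ~(~v (+) u) = min(0.80, 0.20) = 0.20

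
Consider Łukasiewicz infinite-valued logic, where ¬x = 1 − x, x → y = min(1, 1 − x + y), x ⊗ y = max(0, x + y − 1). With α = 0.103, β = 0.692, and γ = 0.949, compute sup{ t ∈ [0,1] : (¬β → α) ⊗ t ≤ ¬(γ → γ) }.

0.205

¬β = 1 − 0.692 = 0.308
¬β → α = min(1, 1 − 0.308 + 0.103) = min(1, 0.795) = 0.795
So the left factor is ¬β → α = 0.795.
γ → γ = min(1, 1 − 0.949 + 0.949) = min(1, 1.000) = 1.000
¬(γ → γ) = 1 − 1.000 = 0.000
So the right-hand bound is ¬(γ → γ) = 0.000.
The residuum of the Łukasiewicz t-norm gives the supremum: min(1, 1 − 0.795 + 0.000).
1 − 0.795 + 0.000 = 0.205, so t = min(1, 0.205) = 0.205.
Check: 0.795 ⊗ 0.205 = max(0, 0.000) = 0.000 ≤ 0.000.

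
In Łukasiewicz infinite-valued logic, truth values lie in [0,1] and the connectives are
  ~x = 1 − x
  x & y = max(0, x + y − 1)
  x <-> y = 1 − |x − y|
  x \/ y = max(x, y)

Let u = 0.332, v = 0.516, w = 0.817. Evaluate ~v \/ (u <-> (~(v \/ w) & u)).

0.668

~v = 1 − 0.516 = 0.484
v \/ w = max(0.516, 0.817) = 0.817
~(v \/ w) = 1 − 0.817 = 0.183
~(v \/ w) & u = max(0, 0.183 + 0.332 − 1) = max(0, -0.485) = 0.000
u <-> (~(v \/ w) & u) = 1 − |0.332 − 0.000| = 1 − 0.332 = 0.668
~v \/ (u <-> (~(v \/ w) & u)) = max(0.484, 0.668) = 0.668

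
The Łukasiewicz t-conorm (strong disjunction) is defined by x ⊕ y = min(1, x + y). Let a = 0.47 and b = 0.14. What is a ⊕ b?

0.61

a ⊕ b = min(1, 0.47 + 0.14) = min(1, 0.61) = 0.61
For comparison, the Gödel t-conorm max(x, y) would give 0.47.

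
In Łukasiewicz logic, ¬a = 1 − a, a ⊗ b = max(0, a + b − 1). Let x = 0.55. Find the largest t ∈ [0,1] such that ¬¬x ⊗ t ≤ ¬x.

¬x = 1 − 0.55 = 0.45
¬¬x = 1 − 0.45 = 0.55
So the left factor is ¬¬x = 0.55.
So the right-hand bound is ¬x = 0.45.
The residuum of the Łukasiewicz t-norm gives the supremum: min(1, 1 − 0.55 + 0.45).
1 − 0.55 + 0.45 = 0.90, so t = min(1, 0.90) = 0.90.
Check: 0.55 ⊗ 0.90 = max(0, 0.45) = 0.45 ≤ 0.45.

0.90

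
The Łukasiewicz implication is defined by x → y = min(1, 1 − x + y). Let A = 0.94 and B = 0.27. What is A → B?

A → B = min(1, 1 − 0.94 + 0.27) = min(1, 0.33) = 0.33
For comparison, the Gödel implication (1 if x ≤ y else y) would give 0.27.

0.33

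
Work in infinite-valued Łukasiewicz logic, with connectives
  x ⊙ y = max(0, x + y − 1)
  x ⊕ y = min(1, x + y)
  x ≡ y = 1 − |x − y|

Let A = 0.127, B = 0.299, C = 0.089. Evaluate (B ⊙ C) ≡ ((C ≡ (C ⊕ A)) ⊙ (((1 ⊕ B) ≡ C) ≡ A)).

0.165

B ⊙ C = max(0, 0.299 + 0.089 − 1) = max(0, -0.612) = 0.000
C ⊕ A = min(1, 0.089 + 0.127) = min(1, 0.216) = 0.216
C ≡ (C ⊕ A) = 1 − |0.089 − 0.216| = 1 − 0.127 = 0.873
1 ⊕ B = min(1, 1.000 + 0.299) = min(1, 1.299) = 1.000
(1 ⊕ B) ≡ C = 1 − |1.000 − 0.089| = 1 − 0.911 = 0.089
((1 ⊕ B) ≡ C) ≡ A = 1 − |0.089 − 0.127| = 1 − 0.038 = 0.962
(C ≡ (C ⊕ A)) ⊙ (((1 ⊕ B) ≡ C) ≡ A) = max(0, 0.873 + 0.962 − 1) = max(0, 0.835) = 0.835
(B ⊙ C) ≡ ((C ≡ (C ⊕ A)) ⊙ (((1 ⊕ B) ≡ C) ≡ A)) = 1 − |0.000 − 0.835| = 1 − 0.835 = 0.165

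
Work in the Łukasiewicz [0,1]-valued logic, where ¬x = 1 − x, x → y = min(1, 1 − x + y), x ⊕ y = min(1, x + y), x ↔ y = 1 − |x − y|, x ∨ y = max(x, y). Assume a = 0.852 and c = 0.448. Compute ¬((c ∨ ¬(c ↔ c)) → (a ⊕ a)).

c ↔ c = 1 − |0.448 − 0.448| = 1 − 0.000 = 1.000
¬(c ↔ c) = 1 − 1.000 = 0.000
c ∨ ¬(c ↔ c) = max(0.448, 0.000) = 0.448
a ⊕ a = min(1, 0.852 + 0.852) = min(1, 1.704) = 1.000
(c ∨ ¬(c ↔ c)) → (a ⊕ a) = min(1, 1 − 0.448 + 1.000) = min(1, 1.552) = 1.000
¬((c ∨ ¬(c ↔ c)) → (a ⊕ a)) = 1 − 1.000 = 0.000

0.000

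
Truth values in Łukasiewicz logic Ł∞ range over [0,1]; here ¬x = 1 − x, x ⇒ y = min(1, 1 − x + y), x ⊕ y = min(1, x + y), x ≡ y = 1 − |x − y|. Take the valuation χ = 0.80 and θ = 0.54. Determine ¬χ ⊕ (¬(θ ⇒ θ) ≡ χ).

0.40

¬χ = 1 − 0.80 = 0.20
θ ⇒ θ = min(1, 1 − 0.54 + 0.54) = min(1, 1.00) = 1.00
¬(θ ⇒ θ) = 1 − 1.00 = 0.00
¬(θ ⇒ θ) ≡ χ = 1 − |0.00 − 0.80| = 1 − 0.80 = 0.20
¬χ ⊕ (¬(θ ⇒ θ) ≡ χ) = min(1, 0.20 + 0.20) = min(1, 0.40) = 0.40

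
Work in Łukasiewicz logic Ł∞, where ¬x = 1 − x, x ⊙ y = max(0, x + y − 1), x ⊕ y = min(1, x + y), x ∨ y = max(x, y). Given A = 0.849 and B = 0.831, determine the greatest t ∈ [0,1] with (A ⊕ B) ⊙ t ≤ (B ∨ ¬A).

A ⊕ B = min(1, 0.849 + 0.831) = min(1, 1.680) = 1.000
So the left factor is A ⊕ B = 1.000.
¬A = 1 − 0.849 = 0.151
B ∨ ¬A = max(0.831, 0.151) = 0.831
So the right-hand bound is B ∨ ¬A = 0.831.
The residuum of the Łukasiewicz t-norm gives the supremum: min(1, 1 − 1.000 + 0.831).
1 − 1.000 + 0.831 = 0.831, so t = min(1, 0.831) = 0.831.
Check: 1.000 ⊙ 0.831 = max(0, 0.831) = 0.831 ≤ 0.831.

0.831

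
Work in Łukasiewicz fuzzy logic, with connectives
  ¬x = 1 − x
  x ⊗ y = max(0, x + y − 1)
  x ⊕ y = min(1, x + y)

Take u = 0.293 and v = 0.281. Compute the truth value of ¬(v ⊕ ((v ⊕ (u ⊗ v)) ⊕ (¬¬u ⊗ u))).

u ⊗ v = max(0, 0.293 + 0.281 − 1) = max(0, -0.426) = 0.000
v ⊕ (u ⊗ v) = min(1, 0.281 + 0.000) = min(1, 0.281) = 0.281
¬u = 1 − 0.293 = 0.707
¬¬u = 1 − 0.707 = 0.293
¬¬u ⊗ u = max(0, 0.293 + 0.293 − 1) = max(0, -0.414) = 0.000
(v ⊕ (u ⊗ v)) ⊕ (¬¬u ⊗ u) = min(1, 0.281 + 0.000) = min(1, 0.281) = 0.281
v ⊕ ((v ⊕ (u ⊗ v)) ⊕ (¬¬u ⊗ u)) = min(1, 0.281 + 0.281) = min(1, 0.562) = 0.562
¬(v ⊕ ((v ⊕ (u ⊗ v)) ⊕ (¬¬u ⊗ u))) = 1 − 0.562 = 0.438

0.438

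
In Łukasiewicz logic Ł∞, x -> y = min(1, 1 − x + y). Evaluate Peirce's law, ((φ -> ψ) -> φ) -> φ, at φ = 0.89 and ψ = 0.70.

0.89

φ -> ψ = min(1, 1 − 0.89 + 0.70) = min(1, 0.81) = 0.81
(φ -> ψ) -> φ = min(1, 1 − 0.81 + 0.89) = min(1, 1.08) = 1.00
((φ -> ψ) -> φ) -> φ = min(1, 1 − 1.00 + 0.89) = min(1, 0.89) = 0.89
(The value 0.89 < 1 shows this instance is not satisfied; not a Ł∞-tautology in general.)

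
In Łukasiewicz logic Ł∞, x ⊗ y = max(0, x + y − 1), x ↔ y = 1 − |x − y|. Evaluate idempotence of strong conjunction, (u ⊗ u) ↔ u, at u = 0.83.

0.83

u ⊗ u = max(0, 0.83 + 0.83 − 1) = max(0, 0.66) = 0.66
(u ⊗ u) ↔ u = 1 − |0.66 − 0.83| = 1 − 0.17 = 0.83
(The value 0.83 < 1 shows this instance is not satisfied; fails in Ł∞ since a ⊗ a = max(0, 2a−1) ≠ a in general.)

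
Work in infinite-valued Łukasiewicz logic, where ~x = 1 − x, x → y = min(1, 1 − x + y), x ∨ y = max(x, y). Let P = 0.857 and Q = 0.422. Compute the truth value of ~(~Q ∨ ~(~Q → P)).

0.422

~Q = 1 − 0.422 = 0.578
~Q → P = min(1, 1 − 0.578 + 0.857) = min(1, 1.279) = 1.000
~(~Q → P) = 1 − 1.000 = 0.000
~Q ∨ ~(~Q → P) = max(0.578, 0.000) = 0.578
~(~Q ∨ ~(~Q → P)) = 1 − 0.578 = 0.422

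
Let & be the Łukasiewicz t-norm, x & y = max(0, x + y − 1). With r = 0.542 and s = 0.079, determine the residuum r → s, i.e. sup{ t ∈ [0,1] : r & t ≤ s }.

0.537

The residuum of the Łukasiewicz t-norm gives the supremum: min(1, 1 − 0.542 + 0.079).
1 − 0.542 + 0.079 = 0.537, so t = min(1, 0.537) = 0.537.
Check: 0.542 & 0.537 = max(0, 0.079) = 0.079 ≤ 0.079.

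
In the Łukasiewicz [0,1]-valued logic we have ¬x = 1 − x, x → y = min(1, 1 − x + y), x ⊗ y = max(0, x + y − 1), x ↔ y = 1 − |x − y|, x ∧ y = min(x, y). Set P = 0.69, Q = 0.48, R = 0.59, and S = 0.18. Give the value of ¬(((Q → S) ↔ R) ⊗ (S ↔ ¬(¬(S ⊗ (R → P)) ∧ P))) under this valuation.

0.24

Q → S = min(1, 1 − 0.48 + 0.18) = min(1, 0.70) = 0.70
(Q → S) ↔ R = 1 − |0.70 − 0.59| = 1 − 0.11 = 0.89
R → P = min(1, 1 − 0.59 + 0.69) = min(1, 1.10) = 1.00
S ⊗ (R → P) = max(0, 0.18 + 1.00 − 1) = max(0, 0.18) = 0.18
¬(S ⊗ (R → P)) = 1 − 0.18 = 0.82
¬(S ⊗ (R → P)) ∧ P = min(0.82, 0.69) = 0.69
¬(¬(S ⊗ (R → P)) ∧ P) = 1 − 0.69 = 0.31
S ↔ ¬(¬(S ⊗ (R → P)) ∧ P) = 1 − |0.18 − 0.31| = 1 − 0.13 = 0.87
((Q → S) ↔ R) ⊗ (S ↔ ¬(¬(S ⊗ (R → P)) ∧ P)) = max(0, 0.89 + 0.87 − 1) = max(0, 0.76) = 0.76
¬(((Q → S) ↔ R) ⊗ (S ↔ ¬(¬(S ⊗ (R → P)) ∧ P))) = 1 − 0.76 = 0.24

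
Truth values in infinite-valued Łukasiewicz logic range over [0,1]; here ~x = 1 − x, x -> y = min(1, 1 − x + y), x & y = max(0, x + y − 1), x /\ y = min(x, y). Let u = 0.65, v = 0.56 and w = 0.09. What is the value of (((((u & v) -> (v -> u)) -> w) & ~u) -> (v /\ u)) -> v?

u & v = max(0, 0.65 + 0.56 − 1) = max(0, 0.21) = 0.21
v -> u = min(1, 1 − 0.56 + 0.65) = min(1, 1.09) = 1.00
(u & v) -> (v -> u) = min(1, 1 − 0.21 + 1.00) = min(1, 1.79) = 1.00
((u & v) -> (v -> u)) -> w = min(1, 1 − 1.00 + 0.09) = min(1, 0.09) = 0.09
~u = 1 − 0.65 = 0.35
(((u & v) -> (v -> u)) -> w) & ~u = max(0, 0.09 + 0.35 − 1) = max(0, -0.56) = 0.00
v /\ u = min(0.56, 0.65) = 0.56
((((u & v) -> (v -> u)) -> w) & ~u) -> (v /\ u) = min(1, 1 − 0.00 + 0.56) = min(1, 1.56) = 1.00
(((((u & v) -> (v -> u)) -> w) & ~u) -> (v /\ u)) -> v = min(1, 1 − 1.00 + 0.56) = min(1, 0.56) = 0.56

0.56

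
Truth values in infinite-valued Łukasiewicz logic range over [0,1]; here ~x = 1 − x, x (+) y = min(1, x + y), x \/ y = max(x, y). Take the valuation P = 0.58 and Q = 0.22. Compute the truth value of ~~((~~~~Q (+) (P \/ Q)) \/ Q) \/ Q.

0.80

~Q = 1 − 0.22 = 0.78
~~Q = 1 − 0.78 = 0.22
~~~Q = 1 − 0.22 = 0.78
~~~~Q = 1 − 0.78 = 0.22
P \/ Q = max(0.58, 0.22) = 0.58
~~~~Q (+) (P \/ Q) = min(1, 0.22 + 0.58) = min(1, 0.80) = 0.80
(~~~~Q (+) (P \/ Q)) \/ Q = max(0.80, 0.22) = 0.80
~((~~~~Q (+) (P \/ Q)) \/ Q) = 1 − 0.80 = 0.20
~~((~~~~Q (+) (P \/ Q)) \/ Q) = 1 − 0.20 = 0.80
~~((~~~~Q (+) (P \/ Q)) \/ Q) \/ Q = max(0.80, 0.22) = 0.80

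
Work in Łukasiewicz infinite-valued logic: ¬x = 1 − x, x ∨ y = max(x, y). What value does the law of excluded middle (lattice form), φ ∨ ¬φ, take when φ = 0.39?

0.61

¬φ = 1 − 0.39 = 0.61
φ ∨ ¬φ = max(0.39, 0.61) = 0.61
(The value 0.61 < 1 shows this instance is not satisfied; not a Ł∞-tautology — its value is max(a, 1−a).)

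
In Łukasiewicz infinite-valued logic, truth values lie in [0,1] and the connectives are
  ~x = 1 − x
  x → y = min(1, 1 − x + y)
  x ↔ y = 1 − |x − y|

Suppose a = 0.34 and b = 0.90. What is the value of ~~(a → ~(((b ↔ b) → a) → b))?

b ↔ b = 1 − |0.90 − 0.90| = 1 − 0.00 = 1.00
(b ↔ b) → a = min(1, 1 − 1.00 + 0.34) = min(1, 0.34) = 0.34
((b ↔ b) → a) → b = min(1, 1 − 0.34 + 0.90) = min(1, 1.56) = 1.00
~(((b ↔ b) → a) → b) = 1 − 1.00 = 0.00
a → ~(((b ↔ b) → a) → b) = min(1, 1 − 0.34 + 0.00) = min(1, 0.66) = 0.66
~(a → ~(((b ↔ b) → a) → b)) = 1 − 0.66 = 0.34
~~(a → ~(((b ↔ b) → a) → b)) = 1 − 0.34 = 0.66

0.66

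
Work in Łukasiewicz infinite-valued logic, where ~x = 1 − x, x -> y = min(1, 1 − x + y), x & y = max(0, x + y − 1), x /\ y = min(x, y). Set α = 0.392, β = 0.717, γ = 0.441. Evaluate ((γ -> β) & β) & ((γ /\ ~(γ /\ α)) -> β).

0.717

γ -> β = min(1, 1 − 0.441 + 0.717) = min(1, 1.276) = 1.000
(γ -> β) & β = max(0, 1.000 + 0.717 − 1) = max(0, 0.717) = 0.717
γ /\ α = min(0.441, 0.392) = 0.392
~(γ /\ α) = 1 − 0.392 = 0.608
γ /\ ~(γ /\ α) = min(0.441, 0.608) = 0.441
(γ /\ ~(γ /\ α)) -> β = min(1, 1 − 0.441 + 0.717) = min(1, 1.276) = 1.000
((γ -> β) & β) & ((γ /\ ~(γ /\ α)) -> β) = max(0, 0.717 + 1.000 − 1) = max(0, 0.717) = 0.717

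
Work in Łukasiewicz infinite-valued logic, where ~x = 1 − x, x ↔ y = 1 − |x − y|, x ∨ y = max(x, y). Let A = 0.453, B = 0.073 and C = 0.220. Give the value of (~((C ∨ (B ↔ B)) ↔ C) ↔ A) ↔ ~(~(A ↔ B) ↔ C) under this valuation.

0.487

B ↔ B = 1 − |0.073 − 0.073| = 1 − 0.000 = 1.000
C ∨ (B ↔ B) = max(0.220, 1.000) = 1.000
(C ∨ (B ↔ B)) ↔ C = 1 − |1.000 − 0.220| = 1 − 0.780 = 0.220
~((C ∨ (B ↔ B)) ↔ C) = 1 − 0.220 = 0.780
~((C ∨ (B ↔ B)) ↔ C) ↔ A = 1 − |0.780 − 0.453| = 1 − 0.327 = 0.673
A ↔ B = 1 − |0.453 − 0.073| = 1 − 0.380 = 0.620
~(A ↔ B) = 1 − 0.620 = 0.380
~(A ↔ B) ↔ C = 1 − |0.380 − 0.220| = 1 − 0.160 = 0.840
~(~(A ↔ B) ↔ C) = 1 − 0.840 = 0.160
(~((C ∨ (B ↔ B)) ↔ C) ↔ A) ↔ ~(~(A ↔ B) ↔ C) = 1 − |0.673 − 0.160| = 1 − 0.513 = 0.487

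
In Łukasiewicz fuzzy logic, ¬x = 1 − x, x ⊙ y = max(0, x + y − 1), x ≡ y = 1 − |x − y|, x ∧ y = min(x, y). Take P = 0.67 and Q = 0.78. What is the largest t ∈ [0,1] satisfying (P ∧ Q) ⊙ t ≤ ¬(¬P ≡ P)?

P ∧ Q = min(0.67, 0.78) = 0.67
So the left factor is P ∧ Q = 0.67.
¬P = 1 − 0.67 = 0.33
¬P ≡ P = 1 − |0.33 − 0.67| = 1 − 0.34 = 0.66
¬(¬P ≡ P) = 1 − 0.66 = 0.34
So the right-hand bound is ¬(¬P ≡ P) = 0.34.
The residuum of the Łukasiewicz t-norm gives the supremum: min(1, 1 − 0.67 + 0.34).
1 − 0.67 + 0.34 = 0.67, so t = min(1, 0.67) = 0.67.
Check: 0.67 ⊙ 0.67 = max(0, 0.34) = 0.34 ≤ 0.34.

0.67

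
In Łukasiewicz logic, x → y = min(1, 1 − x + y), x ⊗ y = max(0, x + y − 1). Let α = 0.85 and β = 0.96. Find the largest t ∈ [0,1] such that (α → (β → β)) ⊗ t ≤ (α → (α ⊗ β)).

β → β = min(1, 1 − 0.96 + 0.96) = min(1, 1.00) = 1.00
α → (β → β) = min(1, 1 − 0.85 + 1.00) = min(1, 1.15) = 1.00
So the left factor is α → (β → β) = 1.00.
α ⊗ β = max(0, 0.85 + 0.96 − 1) = max(0, 0.81) = 0.81
α → (α ⊗ β) = min(1, 1 − 0.85 + 0.81) = min(1, 0.96) = 0.96
So the right-hand bound is α → (α ⊗ β) = 0.96.
The residuum of the Łukasiewicz t-norm gives the supremum: min(1, 1 − 1.00 + 0.96).
1 − 1.00 + 0.96 = 0.96, so t = min(1, 0.96) = 0.96.
Check: 1.00 ⊗ 0.96 = max(0, 0.96) = 0.96 ≤ 0.96.

0.96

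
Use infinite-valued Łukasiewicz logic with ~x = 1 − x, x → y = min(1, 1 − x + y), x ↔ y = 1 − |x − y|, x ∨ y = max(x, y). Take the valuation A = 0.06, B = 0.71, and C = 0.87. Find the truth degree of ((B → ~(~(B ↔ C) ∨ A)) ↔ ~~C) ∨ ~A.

0.94

B ↔ C = 1 − |0.71 − 0.87| = 1 − 0.16 = 0.84
~(B ↔ C) = 1 − 0.84 = 0.16
~(B ↔ C) ∨ A = max(0.16, 0.06) = 0.16
~(~(B ↔ C) ∨ A) = 1 − 0.16 = 0.84
B → ~(~(B ↔ C) ∨ A) = min(1, 1 − 0.71 + 0.84) = min(1, 1.13) = 1.00
~C = 1 − 0.87 = 0.13
~~C = 1 − 0.13 = 0.87
(B → ~(~(B ↔ C) ∨ A)) ↔ ~~C = 1 − |1.00 − 0.87| = 1 − 0.13 = 0.87
~A = 1 − 0.06 = 0.94
((B → ~(~(B ↔ C) ∨ A)) ↔ ~~C) ∨ ~A = max(0.87, 0.94) = 0.94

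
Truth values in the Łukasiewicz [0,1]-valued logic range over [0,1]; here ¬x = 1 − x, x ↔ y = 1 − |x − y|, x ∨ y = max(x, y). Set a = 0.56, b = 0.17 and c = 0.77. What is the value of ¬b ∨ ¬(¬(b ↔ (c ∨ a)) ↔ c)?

0.83

¬b = 1 − 0.17 = 0.83
c ∨ a = max(0.77, 0.56) = 0.77
b ↔ (c ∨ a) = 1 − |0.17 − 0.77| = 1 − 0.60 = 0.40
¬(b ↔ (c ∨ a)) = 1 − 0.40 = 0.60
¬(b ↔ (c ∨ a)) ↔ c = 1 − |0.60 − 0.77| = 1 − 0.17 = 0.83
¬(¬(b ↔ (c ∨ a)) ↔ c) = 1 − 0.83 = 0.17
¬b ∨ ¬(¬(b ↔ (c ∨ a)) ↔ c) = max(0.83, 0.17) = 0.83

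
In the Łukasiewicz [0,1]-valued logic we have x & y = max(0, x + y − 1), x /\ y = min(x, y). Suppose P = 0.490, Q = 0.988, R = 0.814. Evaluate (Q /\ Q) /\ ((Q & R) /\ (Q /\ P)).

0.490

Q /\ Q = min(0.988, 0.988) = 0.988
Q & R = max(0, 0.988 + 0.814 − 1) = max(0, 0.802) = 0.802
Q /\ P = min(0.988, 0.490) = 0.490
(Q & R) /\ (Q /\ P) = min(0.802, 0.490) = 0.490
(Q /\ Q) /\ ((Q & R) /\ (Q /\ P)) = min(0.988, 0.490) = 0.490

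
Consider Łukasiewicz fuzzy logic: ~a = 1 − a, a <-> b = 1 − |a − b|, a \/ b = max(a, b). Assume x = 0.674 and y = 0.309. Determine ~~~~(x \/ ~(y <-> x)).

y <-> x = 1 − |0.309 − 0.674| = 1 − 0.365 = 0.635
~(y <-> x) = 1 − 0.635 = 0.365
x \/ ~(y <-> x) = max(0.674, 0.365) = 0.674
~(x \/ ~(y <-> x)) = 1 − 0.674 = 0.326
~~(x \/ ~(y <-> x)) = 1 − 0.326 = 0.674
~~~(x \/ ~(y <-> x)) = 1 − 0.674 = 0.326
~~~~(x \/ ~(y <-> x)) = 1 − 0.326 = 0.674

0.674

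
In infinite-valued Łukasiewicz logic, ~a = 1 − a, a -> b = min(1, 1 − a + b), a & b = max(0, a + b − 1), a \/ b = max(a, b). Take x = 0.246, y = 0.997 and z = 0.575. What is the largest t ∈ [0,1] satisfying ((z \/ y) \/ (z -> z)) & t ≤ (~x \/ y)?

z \/ y = max(0.575, 0.997) = 0.997
z -> z = min(1, 1 − 0.575 + 0.575) = min(1, 1.000) = 1.000
(z \/ y) \/ (z -> z) = max(0.997, 1.000) = 1.000
So the left factor is (z \/ y) \/ (z -> z) = 1.000.
~x = 1 − 0.246 = 0.754
~x \/ y = max(0.754, 0.997) = 0.997
So the right-hand bound is ~x \/ y = 0.997.
The residuum of the Łukasiewicz t-norm gives the supremum: min(1, 1 − 1.000 + 0.997).
1 − 1.000 + 0.997 = 0.997, so t = min(1, 0.997) = 0.997.
Check: 1.000 & 0.997 = max(0, 0.997) = 0.997 ≤ 0.997.

0.997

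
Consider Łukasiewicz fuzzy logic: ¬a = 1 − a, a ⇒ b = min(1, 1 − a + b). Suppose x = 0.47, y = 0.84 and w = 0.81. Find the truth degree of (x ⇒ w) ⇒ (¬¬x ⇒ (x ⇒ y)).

1.00

x ⇒ w = min(1, 1 − 0.47 + 0.81) = min(1, 1.34) = 1.00
¬x = 1 − 0.47 = 0.53
¬¬x = 1 − 0.53 = 0.47
x ⇒ y = min(1, 1 − 0.47 + 0.84) = min(1, 1.37) = 1.00
¬¬x ⇒ (x ⇒ y) = min(1, 1 − 0.47 + 1.00) = min(1, 1.53) = 1.00
(x ⇒ w) ⇒ (¬¬x ⇒ (x ⇒ y)) = min(1, 1 − 1.00 + 1.00) = min(1, 1.00) = 1.00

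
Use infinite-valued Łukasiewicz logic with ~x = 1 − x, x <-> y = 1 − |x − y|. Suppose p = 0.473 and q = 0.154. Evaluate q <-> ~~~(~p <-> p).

~p = 1 − 0.473 = 0.527
~p <-> p = 1 − |0.527 − 0.473| = 1 − 0.054 = 0.946
~(~p <-> p) = 1 − 0.946 = 0.054
~~(~p <-> p) = 1 − 0.054 = 0.946
~~~(~p <-> p) = 1 − 0.946 = 0.054
q <-> ~~~(~p <-> p) = 1 − |0.154 − 0.054| = 1 − 0.100 = 0.900

0.900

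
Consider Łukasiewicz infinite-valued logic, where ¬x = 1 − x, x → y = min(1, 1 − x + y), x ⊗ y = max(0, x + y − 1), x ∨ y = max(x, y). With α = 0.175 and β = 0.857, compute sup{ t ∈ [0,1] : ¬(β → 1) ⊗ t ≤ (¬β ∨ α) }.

β → 1 = min(1, 1 − 0.857 + 1.000) = min(1, 1.143) = 1.000
¬(β → 1) = 1 − 1.000 = 0.000
So the left factor is ¬(β → 1) = 0.000.
¬β = 1 − 0.857 = 0.143
¬β ∨ α = max(0.143, 0.175) = 0.175
So the right-hand bound is ¬β ∨ α = 0.175.
The residuum of the Łukasiewicz t-norm gives the supremum: min(1, 1 − 0.000 + 0.175).
1 − 0.000 + 0.175 = 1.175, so t = min(1, 1.175) = 1.000.
Check: 0.000 ⊗ 1.000 = max(0, 0.000) = 0.000 ≤ 0.175.

1.000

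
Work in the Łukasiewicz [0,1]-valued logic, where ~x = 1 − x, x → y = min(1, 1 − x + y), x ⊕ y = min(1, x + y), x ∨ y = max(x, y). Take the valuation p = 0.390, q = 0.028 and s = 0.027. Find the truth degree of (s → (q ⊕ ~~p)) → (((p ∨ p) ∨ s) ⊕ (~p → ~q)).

1.000

~p = 1 − 0.390 = 0.610
~~p = 1 − 0.610 = 0.390
q ⊕ ~~p = min(1, 0.028 + 0.390) = min(1, 0.418) = 0.418
s → (q ⊕ ~~p) = min(1, 1 − 0.027 + 0.418) = min(1, 1.391) = 1.000
p ∨ p = max(0.390, 0.390) = 0.390
(p ∨ p) ∨ s = max(0.390, 0.027) = 0.390
~q = 1 − 0.028 = 0.972
~p → ~q = min(1, 1 − 0.610 + 0.972) = min(1, 1.362) = 1.000
((p ∨ p) ∨ s) ⊕ (~p → ~q) = min(1, 0.390 + 1.000) = min(1, 1.390) = 1.000
(s → (q ⊕ ~~p)) → (((p ∨ p) ∨ s) ⊕ (~p → ~q)) = min(1, 1 − 1.000 + 1.000) = min(1, 1.000) = 1.000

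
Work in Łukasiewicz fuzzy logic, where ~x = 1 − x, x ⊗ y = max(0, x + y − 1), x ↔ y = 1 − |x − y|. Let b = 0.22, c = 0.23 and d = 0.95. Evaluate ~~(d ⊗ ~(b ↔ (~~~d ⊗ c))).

0.17

~d = 1 − 0.95 = 0.05
~~d = 1 − 0.05 = 0.95
~~~d = 1 − 0.95 = 0.05
~~~d ⊗ c = max(0, 0.05 + 0.23 − 1) = max(0, -0.72) = 0.00
b ↔ (~~~d ⊗ c) = 1 − |0.22 − 0.00| = 1 − 0.22 = 0.78
~(b ↔ (~~~d ⊗ c)) = 1 − 0.78 = 0.22
d ⊗ ~(b ↔ (~~~d ⊗ c)) = max(0, 0.95 + 0.22 − 1) = max(0, 0.17) = 0.17
~(d ⊗ ~(b ↔ (~~~d ⊗ c))) = 1 − 0.17 = 0.83
~~(d ⊗ ~(b ↔ (~~~d ⊗ c))) = 1 − 0.83 = 0.17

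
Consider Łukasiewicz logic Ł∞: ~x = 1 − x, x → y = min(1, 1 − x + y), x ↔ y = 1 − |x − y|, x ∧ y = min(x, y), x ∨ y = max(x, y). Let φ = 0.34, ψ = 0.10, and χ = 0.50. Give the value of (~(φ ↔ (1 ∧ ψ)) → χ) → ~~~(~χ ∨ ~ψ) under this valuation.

0.10

1 ∧ ψ = min(1.00, 0.10) = 0.10
φ ↔ (1 ∧ ψ) = 1 − |0.34 − 0.10| = 1 − 0.24 = 0.76
~(φ ↔ (1 ∧ ψ)) = 1 − 0.76 = 0.24
~(φ ↔ (1 ∧ ψ)) → χ = min(1, 1 − 0.24 + 0.50) = min(1, 1.26) = 1.00
~χ = 1 − 0.50 = 0.50
~ψ = 1 − 0.10 = 0.90
~χ ∨ ~ψ = max(0.50, 0.90) = 0.90
~(~χ ∨ ~ψ) = 1 − 0.90 = 0.10
~~(~χ ∨ ~ψ) = 1 − 0.10 = 0.90
~~~(~χ ∨ ~ψ) = 1 − 0.90 = 0.10
(~(φ ↔ (1 ∧ ψ)) → χ) → ~~~(~χ ∨ ~ψ) = min(1, 1 − 1.00 + 0.10) = min(1, 0.10) = 0.10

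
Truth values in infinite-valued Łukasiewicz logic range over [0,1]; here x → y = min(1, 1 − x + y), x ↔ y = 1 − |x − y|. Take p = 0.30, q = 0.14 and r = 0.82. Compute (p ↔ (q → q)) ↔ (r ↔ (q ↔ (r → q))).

q → q = min(1, 1 − 0.14 + 0.14) = min(1, 1.00) = 1.00
p ↔ (q → q) = 1 − |0.30 − 1.00| = 1 − 0.70 = 0.30
r → q = min(1, 1 − 0.82 + 0.14) = min(1, 0.32) = 0.32
q ↔ (r → q) = 1 − |0.14 − 0.32| = 1 − 0.18 = 0.82
r ↔ (q ↔ (r → q)) = 1 − |0.82 − 0.82| = 1 − 0.00 = 1.00
(p ↔ (q → q)) ↔ (r ↔ (q ↔ (r → q))) = 1 − |0.30 − 1.00| = 1 − 0.70 = 0.30

0.30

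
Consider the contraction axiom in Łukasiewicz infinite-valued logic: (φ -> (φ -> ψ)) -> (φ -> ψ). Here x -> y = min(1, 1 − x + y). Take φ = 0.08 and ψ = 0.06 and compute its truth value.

0.98

φ -> ψ = min(1, 1 − 0.08 + 0.06) = min(1, 0.98) = 0.98
φ -> (φ -> ψ) = min(1, 1 − 0.08 + 0.98) = min(1, 1.90) = 1.00
(φ -> (φ -> ψ)) -> (φ -> ψ) = min(1, 1 − 1.00 + 0.98) = min(1, 0.98) = 0.98
(The value 0.98 < 1 shows this instance is not satisfied; fails in Ł∞ (the t-norm is not idempotent).)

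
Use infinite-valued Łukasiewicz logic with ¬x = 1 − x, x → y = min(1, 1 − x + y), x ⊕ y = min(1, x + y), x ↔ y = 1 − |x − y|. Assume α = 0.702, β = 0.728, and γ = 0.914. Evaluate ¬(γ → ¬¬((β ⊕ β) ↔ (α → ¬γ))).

0.530

β ⊕ β = min(1, 0.728 + 0.728) = min(1, 1.456) = 1.000
¬γ = 1 − 0.914 = 0.086
α → ¬γ = min(1, 1 − 0.702 + 0.086) = min(1, 0.384) = 0.384
(β ⊕ β) ↔ (α → ¬γ) = 1 − |1.000 − 0.384| = 1 − 0.616 = 0.384
¬((β ⊕ β) ↔ (α → ¬γ)) = 1 − 0.384 = 0.616
¬¬((β ⊕ β) ↔ (α → ¬γ)) = 1 − 0.616 = 0.384
γ → ¬¬((β ⊕ β) ↔ (α → ¬γ)) = min(1, 1 − 0.914 + 0.384) = min(1, 0.470) = 0.470
¬(γ → ¬¬((β ⊕ β) ↔ (α → ¬γ))) = 1 − 0.470 = 0.530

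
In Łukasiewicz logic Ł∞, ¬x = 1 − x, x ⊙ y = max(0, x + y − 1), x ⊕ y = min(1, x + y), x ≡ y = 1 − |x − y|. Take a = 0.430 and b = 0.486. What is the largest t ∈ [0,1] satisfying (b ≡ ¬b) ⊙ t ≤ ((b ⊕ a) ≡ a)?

¬b = 1 − 0.486 = 0.514
b ≡ ¬b = 1 − |0.486 − 0.514| = 1 − 0.028 = 0.972
So the left factor is b ≡ ¬b = 0.972.
b ⊕ a = min(1, 0.486 + 0.430) = min(1, 0.916) = 0.916
(b ⊕ a) ≡ a = 1 − |0.916 − 0.430| = 1 − 0.486 = 0.514
So the right-hand bound is (b ⊕ a) ≡ a = 0.514.
The residuum of the Łukasiewicz t-norm gives the supremum: min(1, 1 − 0.972 + 0.514).
1 − 0.972 + 0.514 = 0.542, so t = min(1, 0.542) = 0.542.
Check: 0.972 ⊙ 0.542 = max(0, 0.514) = 0.514 ≤ 0.514.

0.542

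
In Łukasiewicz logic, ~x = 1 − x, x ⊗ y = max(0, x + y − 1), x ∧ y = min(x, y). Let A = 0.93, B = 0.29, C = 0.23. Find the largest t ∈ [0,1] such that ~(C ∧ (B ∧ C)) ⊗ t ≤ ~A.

0.30

B ∧ C = min(0.29, 0.23) = 0.23
C ∧ (B ∧ C) = min(0.23, 0.23) = 0.23
~(C ∧ (B ∧ C)) = 1 − 0.23 = 0.77
So the left factor is ~(C ∧ (B ∧ C)) = 0.77.
~A = 1 − 0.93 = 0.07
So the right-hand bound is ~A = 0.07.
The residuum of the Łukasiewicz t-norm gives the supremum: min(1, 1 − 0.77 + 0.07).
1 − 0.77 + 0.07 = 0.30, so t = min(1, 0.30) = 0.30.
Check: 0.77 ⊗ 0.30 = max(0, 0.07) = 0.07 ≤ 0.07.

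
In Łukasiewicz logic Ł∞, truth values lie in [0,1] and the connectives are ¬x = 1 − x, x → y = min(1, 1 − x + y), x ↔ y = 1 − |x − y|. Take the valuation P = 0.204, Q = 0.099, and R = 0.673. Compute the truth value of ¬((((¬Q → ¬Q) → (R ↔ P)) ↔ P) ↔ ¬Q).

¬Q = 1 − 0.099 = 0.901
¬Q → ¬Q = min(1, 1 − 0.901 + 0.901) = min(1, 1.000) = 1.000
R ↔ P = 1 − |0.673 − 0.204| = 1 − 0.469 = 0.531
(¬Q → ¬Q) → (R ↔ P) = min(1, 1 − 1.000 + 0.531) = min(1, 0.531) = 0.531
((¬Q → ¬Q) → (R ↔ P)) ↔ P = 1 − |0.531 − 0.204| = 1 − 0.327 = 0.673
(((¬Q → ¬Q) → (R ↔ P)) ↔ P) ↔ ¬Q = 1 − |0.673 − 0.901| = 1 − 0.228 = 0.772
¬((((¬Q → ¬Q) → (R ↔ P)) ↔ P) ↔ ¬Q) = 1 − 0.772 = 0.228

0.228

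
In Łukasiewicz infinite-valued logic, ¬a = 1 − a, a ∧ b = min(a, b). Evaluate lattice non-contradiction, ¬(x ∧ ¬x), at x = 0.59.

0.59

¬x = 1 − 0.59 = 0.41
x ∧ ¬x = min(0.59, 0.41) = 0.41
¬(x ∧ ¬x) = 1 − 0.41 = 0.59
(The value 0.59 < 1 shows this instance is not satisfied; not a Ł∞-tautology — its value is 1 − min(a, 1−a).)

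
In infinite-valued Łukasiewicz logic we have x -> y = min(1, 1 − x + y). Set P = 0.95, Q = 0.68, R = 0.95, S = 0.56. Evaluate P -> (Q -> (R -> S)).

R -> S = min(1, 1 − 0.95 + 0.56) = min(1, 0.61) = 0.61
Q -> (R -> S) = min(1, 1 − 0.68 + 0.61) = min(1, 0.93) = 0.93
P -> (Q -> (R -> S)) = min(1, 1 − 0.95 + 0.93) = min(1, 0.98) = 0.98

0.98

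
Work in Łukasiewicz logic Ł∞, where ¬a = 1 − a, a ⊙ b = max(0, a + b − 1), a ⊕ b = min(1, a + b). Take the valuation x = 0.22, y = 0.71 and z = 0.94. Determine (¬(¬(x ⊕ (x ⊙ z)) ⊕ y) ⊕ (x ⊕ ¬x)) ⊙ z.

0.94

x ⊙ z = max(0, 0.22 + 0.94 − 1) = max(0, 0.16) = 0.16
x ⊕ (x ⊙ z) = min(1, 0.22 + 0.16) = min(1, 0.38) = 0.38
¬(x ⊕ (x ⊙ z)) = 1 − 0.38 = 0.62
¬(x ⊕ (x ⊙ z)) ⊕ y = min(1, 0.62 + 0.71) = min(1, 1.33) = 1.00
¬(¬(x ⊕ (x ⊙ z)) ⊕ y) = 1 − 1.00 = 0.00
¬x = 1 − 0.22 = 0.78
x ⊕ ¬x = min(1, 0.22 + 0.78) = min(1, 1.00) = 1.00
¬(¬(x ⊕ (x ⊙ z)) ⊕ y) ⊕ (x ⊕ ¬x) = min(1, 0.00 + 1.00) = min(1, 1.00) = 1.00
(¬(¬(x ⊕ (x ⊙ z)) ⊕ y) ⊕ (x ⊕ ¬x)) ⊙ z = max(0, 1.00 + 0.94 − 1) = max(0, 0.94) = 0.94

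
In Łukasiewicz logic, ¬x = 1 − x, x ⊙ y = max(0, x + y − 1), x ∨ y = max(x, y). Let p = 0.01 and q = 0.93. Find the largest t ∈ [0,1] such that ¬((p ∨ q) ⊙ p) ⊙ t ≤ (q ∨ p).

0.93

p ∨ q = max(0.01, 0.93) = 0.93
(p ∨ q) ⊙ p = max(0, 0.93 + 0.01 − 1) = max(0, -0.06) = 0.00
¬((p ∨ q) ⊙ p) = 1 − 0.00 = 1.00
So the left factor is ¬((p ∨ q) ⊙ p) = 1.00.
q ∨ p = max(0.93, 0.01) = 0.93
So the right-hand bound is q ∨ p = 0.93.
The residuum of the Łukasiewicz t-norm gives the supremum: min(1, 1 − 1.00 + 0.93).
1 − 1.00 + 0.93 = 0.93, so t = min(1, 0.93) = 0.93.
Check: 1.00 ⊙ 0.93 = max(0, 0.93) = 0.93 ≤ 0.93.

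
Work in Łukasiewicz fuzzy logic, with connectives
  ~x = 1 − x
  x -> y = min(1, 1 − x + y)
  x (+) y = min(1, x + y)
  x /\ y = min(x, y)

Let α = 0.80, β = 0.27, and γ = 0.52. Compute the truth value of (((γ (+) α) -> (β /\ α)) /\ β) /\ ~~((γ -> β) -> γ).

γ (+) α = min(1, 0.52 + 0.80) = min(1, 1.32) = 1.00
β /\ α = min(0.27, 0.80) = 0.27
(γ (+) α) -> (β /\ α) = min(1, 1 − 1.00 + 0.27) = min(1, 0.27) = 0.27
((γ (+) α) -> (β /\ α)) /\ β = min(0.27, 0.27) = 0.27
γ -> β = min(1, 1 − 0.52 + 0.27) = min(1, 0.75) = 0.75
(γ -> β) -> γ = min(1, 1 − 0.75 + 0.52) = min(1, 0.77) = 0.77
~((γ -> β) -> γ) = 1 − 0.77 = 0.23
~~((γ -> β) -> γ) = 1 − 0.23 = 0.77
(((γ (+) α) -> (β /\ α)) /\ β) /\ ~~((γ -> β) -> γ) = min(0.27, 0.77) = 0.27

0.27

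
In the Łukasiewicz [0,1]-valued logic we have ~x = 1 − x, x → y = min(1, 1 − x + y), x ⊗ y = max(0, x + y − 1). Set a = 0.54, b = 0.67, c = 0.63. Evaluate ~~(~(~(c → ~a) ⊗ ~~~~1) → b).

0.84

~a = 1 − 0.54 = 0.46
c → ~a = min(1, 1 − 0.63 + 0.46) = min(1, 0.83) = 0.83
~(c → ~a) = 1 − 0.83 = 0.17
~1 = 1 − 1.00 = 0.00
~~1 = 1 − 0.00 = 1.00
~~~1 = 1 − 1.00 = 0.00
~~~~1 = 1 − 0.00 = 1.00
~(c → ~a) ⊗ ~~~~1 = max(0, 0.17 + 1.00 − 1) = max(0, 0.17) = 0.17
~(~(c → ~a) ⊗ ~~~~1) = 1 − 0.17 = 0.83
~(~(c → ~a) ⊗ ~~~~1) → b = min(1, 1 − 0.83 + 0.67) = min(1, 0.84) = 0.84
~(~(~(c → ~a) ⊗ ~~~~1) → b) = 1 − 0.84 = 0.16
~~(~(~(c → ~a) ⊗ ~~~~1) → b) = 1 − 0.16 = 0.84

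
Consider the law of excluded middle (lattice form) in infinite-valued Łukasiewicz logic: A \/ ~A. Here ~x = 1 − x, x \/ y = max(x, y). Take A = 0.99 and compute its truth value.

0.99

~A = 1 − 0.99 = 0.01
A \/ ~A = max(0.99, 0.01) = 0.99
(The value 0.99 < 1 shows this instance is not satisfied; not a Ł∞-tautology — its value is max(a, 1−a).)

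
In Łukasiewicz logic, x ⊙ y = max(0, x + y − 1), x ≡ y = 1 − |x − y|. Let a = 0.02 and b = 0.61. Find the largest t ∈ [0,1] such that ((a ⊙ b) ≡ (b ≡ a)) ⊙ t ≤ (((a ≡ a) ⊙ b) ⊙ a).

0.41

a ⊙ b = max(0, 0.02 + 0.61 − 1) = max(0, -0.37) = 0.00
b ≡ a = 1 − |0.61 − 0.02| = 1 − 0.59 = 0.41
(a ⊙ b) ≡ (b ≡ a) = 1 − |0.00 − 0.41| = 1 − 0.41 = 0.59
So the left factor is (a ⊙ b) ≡ (b ≡ a) = 0.59.
a ≡ a = 1 − |0.02 − 0.02| = 1 − 0.00 = 1.00
(a ≡ a) ⊙ b = max(0, 1.00 + 0.61 − 1) = max(0, 0.61) = 0.61
((a ≡ a) ⊙ b) ⊙ a = max(0, 0.61 + 0.02 − 1) = max(0, -0.37) = 0.00
So the right-hand bound is ((a ≡ a) ⊙ b) ⊙ a = 0.00.
The residuum of the Łukasiewicz t-norm gives the supremum: min(1, 1 − 0.59 + 0.00).
1 − 0.59 + 0.00 = 0.41, so t = min(1, 0.41) = 0.41.
Check: 0.59 ⊙ 0.41 = max(0, 0.00) = 0.00 ≤ 0.00.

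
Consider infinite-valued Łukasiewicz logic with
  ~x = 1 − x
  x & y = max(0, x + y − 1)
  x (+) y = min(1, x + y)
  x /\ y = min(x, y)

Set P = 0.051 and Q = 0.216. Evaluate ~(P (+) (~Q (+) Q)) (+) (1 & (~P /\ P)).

0.051

~Q = 1 − 0.216 = 0.784
~Q (+) Q = min(1, 0.784 + 0.216) = min(1, 1.000) = 1.000
P (+) (~Q (+) Q) = min(1, 0.051 + 1.000) = min(1, 1.051) = 1.000
~(P (+) (~Q (+) Q)) = 1 − 1.000 = 0.000
~P = 1 − 0.051 = 0.949
~P /\ P = min(0.949, 0.051) = 0.051
1 & (~P /\ P) = max(0, 1.000 + 0.051 − 1) = max(0, 0.051) = 0.051
~(P (+) (~Q (+) Q)) (+) (1 & (~P /\ P)) = min(1, 0.000 + 0.051) = min(1, 0.051) = 0.051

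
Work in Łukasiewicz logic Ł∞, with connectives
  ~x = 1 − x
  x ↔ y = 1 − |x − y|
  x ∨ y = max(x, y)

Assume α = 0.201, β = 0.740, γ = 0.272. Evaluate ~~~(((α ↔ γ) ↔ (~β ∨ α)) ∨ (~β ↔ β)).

α ↔ γ = 1 − |0.201 − 0.272| = 1 − 0.071 = 0.929
~β = 1 − 0.740 = 0.260
~β ∨ α = max(0.260, 0.201) = 0.260
(α ↔ γ) ↔ (~β ∨ α) = 1 − |0.929 − 0.260| = 1 − 0.669 = 0.331
~β ↔ β = 1 − |0.260 − 0.740| = 1 − 0.480 = 0.520
((α ↔ γ) ↔ (~β ∨ α)) ∨ (~β ↔ β) = max(0.331, 0.520) = 0.520
~(((α ↔ γ) ↔ (~β ∨ α)) ∨ (~β ↔ β)) = 1 − 0.520 = 0.480
~~(((α ↔ γ) ↔ (~β ∨ α)) ∨ (~β ↔ β)) = 1 − 0.480 = 0.520
~~~(((α ↔ γ) ↔ (~β ∨ α)) ∨ (~β ↔ β)) = 1 − 0.520 = 0.480

0.480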